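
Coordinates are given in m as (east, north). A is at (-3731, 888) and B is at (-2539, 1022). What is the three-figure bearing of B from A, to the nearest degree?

084°

Δeast = -2539 − -3731 = 1192.00; Δnorth = 1022 − 888 = 134.00.
Bearing = atan2(Δeast, Δnorth) mod 360° = 83.59° ≈ 084°.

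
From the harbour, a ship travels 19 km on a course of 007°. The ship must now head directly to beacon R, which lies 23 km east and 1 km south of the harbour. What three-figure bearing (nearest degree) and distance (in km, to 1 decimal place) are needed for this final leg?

134°, 28.7 km

Leg 1 (007°, 19 km): east 19 sin 7° = 2.32, north 19 cos 7° = 18.86
Current position: (2.32, 18.86). Target: (23, -1). Remaining: Δeast = 20.68, Δnorth = -19.86.
Bearing = atan2(20.68, -19.86) mod 360° = 133.83°; distance = √((20.68)² + (-19.86)²) = 28.674 km.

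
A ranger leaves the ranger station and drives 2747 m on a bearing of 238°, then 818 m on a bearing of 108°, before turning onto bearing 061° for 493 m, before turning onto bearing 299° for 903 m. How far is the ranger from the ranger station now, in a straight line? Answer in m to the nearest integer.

Leg 1 (238°, 2747 m): east 2747 sin 238° = -2329.59, north 2747 cos 238° = -1455.69
Leg 2 (108°, 818 m): east 818 sin 108° = 777.96, north 818 cos 108° = -252.78
Leg 3 (061°, 493 m): east 493 sin 61° = 431.19, north 493 cos 61° = 239.01
Leg 4 (299°, 903 m): east 903 sin 299° = -789.78, north 903 cos 299° = 437.78
Net: -1910.22 east, -1031.67 north. Distance = √((-1910.22)² + (-1031.67)²) = 2171.008 m.

2171 m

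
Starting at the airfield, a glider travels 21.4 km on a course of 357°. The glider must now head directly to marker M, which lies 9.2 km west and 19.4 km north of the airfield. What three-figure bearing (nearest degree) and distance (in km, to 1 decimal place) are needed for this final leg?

Leg 1 (357°, 21.4 km): east 21.4 sin 357° = -1.12, north 21.4 cos 357° = 21.37
Current position: (-1.12, 21.37). Target: (-9.2, 19.4). Remaining: Δeast = -8.08, Δnorth = -1.97.
Bearing = atan2(-8.08, -1.97) mod 360° = 256.29°; distance = √((-8.08)² + (-1.97)²) = 8.317 km.

256°, 8.3 km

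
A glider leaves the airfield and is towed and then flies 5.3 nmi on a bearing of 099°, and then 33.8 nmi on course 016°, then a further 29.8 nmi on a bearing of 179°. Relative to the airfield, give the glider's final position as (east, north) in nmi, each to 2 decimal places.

(15.07, 1.87)

Leg 1 (099°, 5.3 nmi): east 5.3 sin 99° = 5.23, north 5.3 cos 99° = -0.83
Leg 2 (016°, 33.8 nmi): east 33.8 sin 16° = 9.32, north 33.8 cos 16° = 32.49
Leg 3 (179°, 29.8 nmi): east 29.8 sin 179° = 0.52, north 29.8 cos 179° = -29.80
Summing: 15.07 nmi east, 1.87 nmi north → (15.07, 1.87).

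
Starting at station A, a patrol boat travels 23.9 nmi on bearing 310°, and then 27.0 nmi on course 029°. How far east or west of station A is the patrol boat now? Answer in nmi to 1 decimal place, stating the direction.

5.2 nmi west

Leg 1 (310°, 23.9 nmi): east 23.9 sin 310° = -18.31, north 23.9 cos 310° = 15.36
Leg 2 (029°, 27.0 nmi): east 27.0 sin 29° = 13.09, north 27.0 cos 29° = 23.61
Net east component: -5.22 nmi.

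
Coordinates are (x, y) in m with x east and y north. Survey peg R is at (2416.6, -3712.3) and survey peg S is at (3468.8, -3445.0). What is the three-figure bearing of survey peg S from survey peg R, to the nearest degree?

Δeast = 3468.8 − 2416.6 = 1052.20; Δnorth = -3445.0 − -3712.3 = 267.30.
Bearing = atan2(Δeast, Δnorth) mod 360° = 75.75° ≈ 076°.

076°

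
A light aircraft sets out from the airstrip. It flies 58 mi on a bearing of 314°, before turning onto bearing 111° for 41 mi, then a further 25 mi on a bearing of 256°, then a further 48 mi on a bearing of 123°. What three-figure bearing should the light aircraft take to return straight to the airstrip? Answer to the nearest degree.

Leg 1 (314°, 58 mi): east 58 sin 314° = -41.72, north 58 cos 314° = 40.29
Leg 2 (111°, 41 mi): east 41 sin 111° = 38.28, north 41 cos 111° = -14.69
Leg 3 (256°, 25 mi): east 25 sin 256° = -24.26, north 25 cos 256° = -6.05
Leg 4 (123°, 48 mi): east 48 sin 123° = 40.26, north 48 cos 123° = -26.14
Net displacement: 12.55 east, -6.59 north. Direction back to start is (-12.55, 6.59): bearing = atan2(-12.55, 6.59) mod 360° = 297.71° ≈ 298°.

298°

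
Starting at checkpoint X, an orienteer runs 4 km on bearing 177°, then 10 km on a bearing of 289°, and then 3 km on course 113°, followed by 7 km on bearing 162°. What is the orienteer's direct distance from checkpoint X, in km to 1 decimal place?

9.6 km

Leg 1 (177°, 4 km): east 4 sin 177° = 0.21, north 4 cos 177° = -3.99
Leg 2 (289°, 10 km): east 10 sin 289° = -9.46, north 10 cos 289° = 3.26
Leg 3 (113°, 3 km): east 3 sin 113° = 2.76, north 3 cos 113° = -1.17
Leg 4 (162°, 7 km): east 7 sin 162° = 2.16, north 7 cos 162° = -6.66
Net: -4.32 east, -8.57 north. Distance = √((-4.32)² + (-8.57)²) = 9.596 km.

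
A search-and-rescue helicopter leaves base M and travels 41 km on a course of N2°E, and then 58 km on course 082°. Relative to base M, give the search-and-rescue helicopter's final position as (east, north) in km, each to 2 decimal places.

(58.87, 49.05)

Leg 1 (N2°E, 41 km): east 41 sin 2° = 1.43, north 41 cos 2° = 40.98
Leg 2 (082°, 58 km): east 58 sin 82° = 57.44, north 58 cos 82° = 8.07
Summing: 58.87 km east, 49.05 km north → (58.87, 49.05).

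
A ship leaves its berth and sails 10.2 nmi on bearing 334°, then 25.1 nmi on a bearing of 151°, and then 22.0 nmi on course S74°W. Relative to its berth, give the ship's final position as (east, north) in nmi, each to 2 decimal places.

Leg 1 (334°, 10.2 nmi): east 10.2 sin 334° = -4.47, north 10.2 cos 334° = 9.17
Leg 2 (151°, 25.1 nmi): east 25.1 sin 151° = 12.17, north 25.1 cos 151° = -21.95
Leg 3 (S74°W, 22.0 nmi): east 22.0 sin 254° = -21.15, north 22.0 cos 254° = -6.06
Summing: -13.45 nmi east, -18.85 nmi north → (-13.45, -18.85).

(-13.45, -18.85)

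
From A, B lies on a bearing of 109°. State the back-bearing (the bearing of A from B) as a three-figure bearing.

Back-bearing = 109° + 180° = 289°.

289°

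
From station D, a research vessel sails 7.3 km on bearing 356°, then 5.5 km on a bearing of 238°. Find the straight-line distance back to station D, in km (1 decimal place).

Leg 1 (356°, 7.3 km): east 7.3 sin 356° = -0.51, north 7.3 cos 356° = 7.28
Leg 2 (238°, 5.5 km): east 5.5 sin 238° = -4.66, north 5.5 cos 238° = -2.91
Net: -5.17 east, 4.37 north. Distance = √((-5.17)² + (4.37)²) = 6.771 km.

6.8 km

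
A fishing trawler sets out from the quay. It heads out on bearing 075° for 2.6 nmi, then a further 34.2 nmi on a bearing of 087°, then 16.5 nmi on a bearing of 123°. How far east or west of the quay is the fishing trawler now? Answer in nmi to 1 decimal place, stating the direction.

50.5 nmi east

Leg 1 (075°, 2.6 nmi): east 2.6 sin 75° = 2.51, north 2.6 cos 75° = 0.67
Leg 2 (087°, 34.2 nmi): east 34.2 sin 87° = 34.15, north 34.2 cos 87° = 1.79
Leg 3 (123°, 16.5 nmi): east 16.5 sin 123° = 13.84, north 16.5 cos 123° = -8.99
Net east component: 50.50 nmi.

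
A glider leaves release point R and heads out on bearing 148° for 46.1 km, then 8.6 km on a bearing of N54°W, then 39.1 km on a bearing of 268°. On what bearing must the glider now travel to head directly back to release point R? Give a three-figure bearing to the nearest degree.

Leg 1 (148°, 46.1 km): east 46.1 sin 148° = 24.43, north 46.1 cos 148° = -39.10
Leg 2 (N54°W, 8.6 km): east 8.6 sin 306° = -6.96, north 8.6 cos 306° = 5.05
Leg 3 (268°, 39.1 km): east 39.1 sin 268° = -39.08, north 39.1 cos 268° = -1.36
Net displacement: -21.60 east, -35.40 north. Direction back to start is (21.60, 35.40): bearing = atan2(21.60, 35.40) mod 360° = 31.39° ≈ 031°.

031°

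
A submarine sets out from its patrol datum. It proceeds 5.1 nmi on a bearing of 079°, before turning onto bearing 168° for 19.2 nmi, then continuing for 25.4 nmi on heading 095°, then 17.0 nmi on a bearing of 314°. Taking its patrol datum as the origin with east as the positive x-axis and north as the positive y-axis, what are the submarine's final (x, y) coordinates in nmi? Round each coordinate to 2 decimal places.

Leg 1 (079°, 5.1 nmi): east 5.1 sin 79° = 5.01, north 5.1 cos 79° = 0.97
Leg 2 (168°, 19.2 nmi): east 19.2 sin 168° = 3.99, north 19.2 cos 168° = -18.78
Leg 3 (095°, 25.4 nmi): east 25.4 sin 95° = 25.30, north 25.4 cos 95° = -2.21
Leg 4 (314°, 17.0 nmi): east 17.0 sin 314° = -12.23, north 17.0 cos 314° = 11.81
Summing: 22.07 nmi east, -8.21 nmi north → (22.07, -8.21).

(22.07, -8.21)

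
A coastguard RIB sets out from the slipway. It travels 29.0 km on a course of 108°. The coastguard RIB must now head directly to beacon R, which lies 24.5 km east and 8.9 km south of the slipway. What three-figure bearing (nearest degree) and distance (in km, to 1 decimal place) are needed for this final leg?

Leg 1 (108°, 29.0 km): east 29.0 sin 108° = 27.58, north 29.0 cos 108° = -8.96
Current position: (27.58, -8.96). Target: (24.5, -8.9). Remaining: Δeast = -3.08, Δnorth = 0.06.
Bearing = atan2(-3.08, 0.06) mod 360° = 271.14°; distance = √((-3.08)² + (0.06)²) = 3.081 km.

271°, 3.1 km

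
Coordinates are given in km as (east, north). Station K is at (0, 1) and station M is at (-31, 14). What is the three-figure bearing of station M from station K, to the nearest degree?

Δeast = -31 − 0 = -31.00; Δnorth = 14 − 1 = 13.00.
Bearing = atan2(Δeast, Δnorth) mod 360° = 292.75° ≈ 293°.

293°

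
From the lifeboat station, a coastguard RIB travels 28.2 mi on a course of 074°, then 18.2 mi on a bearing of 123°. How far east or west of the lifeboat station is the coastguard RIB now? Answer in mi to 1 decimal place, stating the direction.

Leg 1 (074°, 28.2 mi): east 28.2 sin 74° = 27.11, north 28.2 cos 74° = 7.77
Leg 2 (123°, 18.2 mi): east 18.2 sin 123° = 15.26, north 18.2 cos 123° = -9.91
Net east component: 42.37 mi.

42.4 mi east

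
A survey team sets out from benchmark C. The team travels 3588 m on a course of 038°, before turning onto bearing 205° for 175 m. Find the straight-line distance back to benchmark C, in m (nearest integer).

Leg 1 (038°, 3588 m): east 3588 sin 38° = 2208.99, north 3588 cos 38° = 2827.38
Leg 2 (205°, 175 m): east 175 sin 205° = -73.96, north 175 cos 205° = -158.60
Net: 2135.04 east, 2668.78 north. Distance = √((2135.04)² + (2668.78)²) = 3417.712 m.

3418 m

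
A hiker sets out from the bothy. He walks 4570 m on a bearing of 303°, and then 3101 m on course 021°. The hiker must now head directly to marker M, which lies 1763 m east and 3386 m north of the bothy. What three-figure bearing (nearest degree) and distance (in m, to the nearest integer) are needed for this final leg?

114°, 4909 m

Leg 1 (303°, 4570 m): east 4570 sin 303° = -3832.72, north 4570 cos 303° = 2489.00
Leg 2 (021°, 3101 m): east 3101 sin 21° = 1111.30, north 3101 cos 21° = 2895.03
Current position: (-2721.43, 5384.03). Target: (1763, 3386). Remaining: Δeast = 4484.43, Δnorth = -1998.03.
Bearing = atan2(4484.43, -1998.03) mod 360° = 114.02°; distance = √((4484.43)² + (-1998.03)²) = 4909.400 m.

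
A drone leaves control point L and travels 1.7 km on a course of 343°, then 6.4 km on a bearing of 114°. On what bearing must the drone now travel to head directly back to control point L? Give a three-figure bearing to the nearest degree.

280°

Leg 1 (343°, 1.7 km): east 1.7 sin 343° = -0.50, north 1.7 cos 343° = 1.63
Leg 2 (114°, 6.4 km): east 6.4 sin 114° = 5.85, north 6.4 cos 114° = -2.60
Net displacement: 5.35 east, -0.98 north. Direction back to start is (-5.35, 0.98): bearing = atan2(-5.35, 0.98) mod 360° = 280.35° ≈ 280°.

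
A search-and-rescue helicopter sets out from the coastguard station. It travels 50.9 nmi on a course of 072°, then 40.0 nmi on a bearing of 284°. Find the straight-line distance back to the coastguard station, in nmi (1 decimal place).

27.2 nmi

Leg 1 (072°, 50.9 nmi): east 50.9 sin 72° = 48.41, north 50.9 cos 72° = 15.73
Leg 2 (284°, 40.0 nmi): east 40.0 sin 284° = -38.81, north 40.0 cos 284° = 9.68
Net: 9.60 east, 25.41 north. Distance = √((9.60)² + (25.41)²) = 27.158 nmi.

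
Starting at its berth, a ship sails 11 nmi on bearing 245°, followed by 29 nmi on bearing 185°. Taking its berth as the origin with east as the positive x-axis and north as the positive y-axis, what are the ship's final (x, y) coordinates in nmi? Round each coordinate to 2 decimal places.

(-12.50, -33.54)

Leg 1 (245°, 11 nmi): east 11 sin 245° = -9.97, north 11 cos 245° = -4.65
Leg 2 (185°, 29 nmi): east 29 sin 185° = -2.53, north 29 cos 185° = -28.89
Summing: -12.50 nmi east, -33.54 nmi north → (-12.50, -33.54).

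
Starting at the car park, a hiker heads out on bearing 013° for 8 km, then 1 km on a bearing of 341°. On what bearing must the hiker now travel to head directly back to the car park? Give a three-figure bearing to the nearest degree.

190°

Leg 1 (013°, 8 km): east 8 sin 13° = 1.80, north 8 cos 13° = 7.79
Leg 2 (341°, 1 km): east 1 sin 341° = -0.33, north 1 cos 341° = 0.95
Net displacement: 1.47 east, 8.74 north. Direction back to start is (-1.47, -8.74): bearing = atan2(-1.47, -8.74) mod 360° = 189.57° ≈ 190°.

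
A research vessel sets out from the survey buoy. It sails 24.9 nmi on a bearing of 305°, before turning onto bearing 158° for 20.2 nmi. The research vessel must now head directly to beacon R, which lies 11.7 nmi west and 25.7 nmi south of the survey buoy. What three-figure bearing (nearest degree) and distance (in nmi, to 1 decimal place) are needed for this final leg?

177°, 21.3 nmi

Leg 1 (305°, 24.9 nmi): east 24.9 sin 305° = -20.40, north 24.9 cos 305° = 14.28
Leg 2 (158°, 20.2 nmi): east 20.2 sin 158° = 7.57, north 20.2 cos 158° = -18.73
Current position: (-12.83, -4.45). Target: (-11.7, -25.7). Remaining: Δeast = 1.13, Δnorth = -21.25.
Bearing = atan2(1.13, -21.25) mod 360° = 176.96°; distance = √((1.13)² + (-21.25)²) = 21.283 nmi.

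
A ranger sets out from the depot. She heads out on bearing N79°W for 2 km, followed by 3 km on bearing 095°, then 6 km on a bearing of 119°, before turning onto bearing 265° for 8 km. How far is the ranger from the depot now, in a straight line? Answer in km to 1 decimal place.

Leg 1 (N79°W, 2 km): east 2 sin 281° = -1.96, north 2 cos 281° = 0.38
Leg 2 (095°, 3 km): east 3 sin 95° = 2.99, north 3 cos 95° = -0.26
Leg 3 (119°, 6 km): east 6 sin 119° = 5.25, north 6 cos 119° = -2.91
Leg 4 (265°, 8 km): east 8 sin 265° = -7.97, north 8 cos 265° = -0.70
Net: -1.70 east, -3.49 north. Distance = √((-1.70)² + (-3.49)²) = 3.877 km.

3.9 km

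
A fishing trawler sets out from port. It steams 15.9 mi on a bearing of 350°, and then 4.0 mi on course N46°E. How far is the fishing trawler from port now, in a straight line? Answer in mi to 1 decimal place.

18.4 mi

Leg 1 (350°, 15.9 mi): east 15.9 sin 350° = -2.76, north 15.9 cos 350° = 15.66
Leg 2 (N46°E, 4.0 mi): east 4.0 sin 46° = 2.88, north 4.0 cos 46° = 2.78
Net: 0.12 east, 18.44 north. Distance = √((0.12)² + (18.44)²) = 18.437 mi.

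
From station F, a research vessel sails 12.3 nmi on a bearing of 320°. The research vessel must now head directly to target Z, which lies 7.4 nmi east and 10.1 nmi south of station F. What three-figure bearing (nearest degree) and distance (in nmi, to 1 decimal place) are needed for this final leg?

Leg 1 (320°, 12.3 nmi): east 12.3 sin 320° = -7.91, north 12.3 cos 320° = 9.42
Current position: (-7.91, 9.42). Target: (7.4, -10.1). Remaining: Δeast = 15.31, Δnorth = -19.52.
Bearing = atan2(15.31, -19.52) mod 360° = 141.90°; distance = √((15.31)² + (-19.52)²) = 24.807 nmi.

142°, 24.8 nmi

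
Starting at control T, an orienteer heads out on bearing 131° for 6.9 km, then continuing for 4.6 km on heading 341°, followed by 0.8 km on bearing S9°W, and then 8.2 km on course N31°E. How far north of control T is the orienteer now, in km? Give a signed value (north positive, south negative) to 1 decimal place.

6.1 km

Leg 1 (131°, 6.9 km): east 6.9 sin 131° = 5.21, north 6.9 cos 131° = -4.53
Leg 2 (341°, 4.6 km): east 4.6 sin 341° = -1.50, north 4.6 cos 341° = 4.35
Leg 3 (S9°W, 0.8 km): east 0.8 sin 189° = -0.13, north 0.8 cos 189° = -0.79
Leg 4 (N31°E, 8.2 km): east 8.2 sin 31° = 4.22, north 8.2 cos 31° = 7.03
Net north component: 6.06 km.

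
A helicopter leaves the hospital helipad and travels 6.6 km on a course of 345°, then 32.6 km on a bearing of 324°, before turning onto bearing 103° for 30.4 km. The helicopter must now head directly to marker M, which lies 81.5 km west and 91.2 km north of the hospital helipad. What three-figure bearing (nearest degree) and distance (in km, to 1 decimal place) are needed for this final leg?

Leg 1 (345°, 6.6 km): east 6.6 sin 345° = -1.71, north 6.6 cos 345° = 6.38
Leg 2 (324°, 32.6 km): east 32.6 sin 324° = -19.16, north 32.6 cos 324° = 26.37
Leg 3 (103°, 30.4 km): east 30.4 sin 103° = 29.62, north 30.4 cos 103° = -6.84
Current position: (8.75, 25.91). Target: (-81.5, 91.2). Remaining: Δeast = -90.25, Δnorth = 65.29.
Bearing = atan2(-90.25, 65.29) mod 360° = 305.88°; distance = √((-90.25)² + (65.29)²) = 111.391 km.

306°, 111.4 km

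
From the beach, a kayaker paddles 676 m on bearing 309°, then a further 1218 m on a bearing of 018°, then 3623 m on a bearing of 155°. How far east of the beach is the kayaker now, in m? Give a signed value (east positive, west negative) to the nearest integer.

1382 m

Leg 1 (309°, 676 m): east 676 sin 309° = -525.35, north 676 cos 309° = 425.42
Leg 2 (018°, 1218 m): east 1218 sin 18° = 376.38, north 1218 cos 18° = 1158.39
Leg 3 (155°, 3623 m): east 3623 sin 155° = 1531.15, north 3623 cos 155° = -3283.55
Net east component: 1382.18 m.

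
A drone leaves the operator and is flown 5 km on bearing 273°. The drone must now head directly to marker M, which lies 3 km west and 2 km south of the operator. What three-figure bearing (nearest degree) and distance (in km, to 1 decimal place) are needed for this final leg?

Leg 1 (273°, 5 km): east 5 sin 273° = -4.99, north 5 cos 273° = 0.26
Current position: (-4.99, 0.26). Target: (-3, -2). Remaining: Δeast = 1.99, Δnorth = -2.26.
Bearing = atan2(1.99, -2.26) mod 360° = 138.61°; distance = √((1.99)² + (-2.26)²) = 3.015 km.

139°, 3.0 km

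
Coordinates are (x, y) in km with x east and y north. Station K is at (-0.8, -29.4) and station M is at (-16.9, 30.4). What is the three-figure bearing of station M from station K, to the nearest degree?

Δeast = -16.9 − -0.8 = -16.10; Δnorth = 30.4 − -29.4 = 59.80.
Bearing = atan2(Δeast, Δnorth) mod 360° = 344.93° ≈ 345°.

345°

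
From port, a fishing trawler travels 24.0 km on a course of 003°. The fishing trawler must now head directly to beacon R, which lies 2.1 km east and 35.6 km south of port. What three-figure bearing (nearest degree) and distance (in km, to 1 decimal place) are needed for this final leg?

179°, 59.6 km

Leg 1 (003°, 24.0 km): east 24.0 sin 3° = 1.26, north 24.0 cos 3° = 23.97
Current position: (1.26, 23.97). Target: (2.1, -35.6). Remaining: Δeast = 0.84, Δnorth = -59.57.
Bearing = atan2(0.84, -59.57) mod 360° = 179.19°; distance = √((0.84)² + (-59.57)²) = 59.573 km.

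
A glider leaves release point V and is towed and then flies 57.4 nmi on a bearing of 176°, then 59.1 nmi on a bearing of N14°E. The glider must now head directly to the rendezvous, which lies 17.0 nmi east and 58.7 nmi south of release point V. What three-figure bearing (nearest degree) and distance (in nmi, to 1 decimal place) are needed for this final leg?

181°, 58.8 nmi

Leg 1 (176°, 57.4 nmi): east 57.4 sin 176° = 4.00, north 57.4 cos 176° = -57.26
Leg 2 (N14°E, 59.1 nmi): east 59.1 sin 14° = 14.30, north 59.1 cos 14° = 57.34
Current position: (18.30, 0.08). Target: (17.0, -58.7). Remaining: Δeast = -1.30, Δnorth = -58.78.
Bearing = atan2(-1.30, -58.78) mod 360° = 181.27°; distance = √((-1.30)² + (-58.78)²) = 58.799 nmi.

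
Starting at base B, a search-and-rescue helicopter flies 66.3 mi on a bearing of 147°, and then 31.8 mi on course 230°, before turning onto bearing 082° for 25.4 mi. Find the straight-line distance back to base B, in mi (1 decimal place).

81.4 mi

Leg 1 (147°, 66.3 mi): east 66.3 sin 147° = 36.11, north 66.3 cos 147° = -55.60
Leg 2 (230°, 31.8 mi): east 31.8 sin 230° = -24.36, north 31.8 cos 230° = -20.44
Leg 3 (082°, 25.4 mi): east 25.4 sin 82° = 25.15, north 25.4 cos 82° = 3.53
Net: 36.90 east, -72.51 north. Distance = √((36.90)² + (-72.51)²) = 81.360 mi.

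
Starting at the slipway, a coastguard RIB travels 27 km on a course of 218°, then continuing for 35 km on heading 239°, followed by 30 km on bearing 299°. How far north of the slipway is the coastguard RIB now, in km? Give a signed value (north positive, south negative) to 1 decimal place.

-24.8 km

Leg 1 (218°, 27 km): east 27 sin 218° = -16.62, north 27 cos 218° = -21.28
Leg 2 (239°, 35 km): east 35 sin 239° = -30.00, north 35 cos 239° = -18.03
Leg 3 (299°, 30 km): east 30 sin 299° = -26.24, north 30 cos 299° = 14.54
Net north component: -24.76 km.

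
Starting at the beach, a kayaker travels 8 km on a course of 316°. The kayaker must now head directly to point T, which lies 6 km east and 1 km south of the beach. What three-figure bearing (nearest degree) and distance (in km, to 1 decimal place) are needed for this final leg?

120°, 13.4 km

Leg 1 (316°, 8 km): east 8 sin 316° = -5.56, north 8 cos 316° = 5.75
Current position: (-5.56, 5.75). Target: (6, -1). Remaining: Δeast = 11.56, Δnorth = -6.75.
Bearing = atan2(11.56, -6.75) mod 360° = 120.30°; distance = √((11.56)² + (-6.75)²) = 13.386 km.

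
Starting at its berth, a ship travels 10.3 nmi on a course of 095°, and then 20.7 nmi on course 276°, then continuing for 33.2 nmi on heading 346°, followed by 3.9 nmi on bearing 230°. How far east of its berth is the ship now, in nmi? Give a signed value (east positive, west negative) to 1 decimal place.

-21.3 nmi

Leg 1 (095°, 10.3 nmi): east 10.3 sin 95° = 10.26, north 10.3 cos 95° = -0.90
Leg 2 (276°, 20.7 nmi): east 20.7 sin 276° = -20.59, north 20.7 cos 276° = 2.16
Leg 3 (346°, 33.2 nmi): east 33.2 sin 346° = -8.03, north 33.2 cos 346° = 32.21
Leg 4 (230°, 3.9 nmi): east 3.9 sin 230° = -2.99, north 3.9 cos 230° = -2.51
Net east component: -21.35 nmi.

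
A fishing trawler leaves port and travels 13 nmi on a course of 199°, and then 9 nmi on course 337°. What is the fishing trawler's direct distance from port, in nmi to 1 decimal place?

Leg 1 (199°, 13 nmi): east 13 sin 199° = -4.23, north 13 cos 199° = -12.29
Leg 2 (337°, 9 nmi): east 9 sin 337° = -3.52, north 9 cos 337° = 8.28
Net: -7.75 east, -4.01 north. Distance = √((-7.75)² + (-4.01)²) = 8.724 nmi.

8.7 nmi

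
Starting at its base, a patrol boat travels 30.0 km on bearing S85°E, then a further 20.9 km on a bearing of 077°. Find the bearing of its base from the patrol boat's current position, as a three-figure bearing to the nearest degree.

268°

Leg 1 (S85°E, 30.0 km): east 30.0 sin 95° = 29.89, north 30.0 cos 95° = -2.61
Leg 2 (077°, 20.9 km): east 20.9 sin 77° = 20.36, north 20.9 cos 77° = 4.70
Net displacement: 50.25 east, 2.09 north. Direction back to start is (-50.25, -2.09): bearing = atan2(-50.25, -2.09) mod 360° = 267.62° ≈ 268°.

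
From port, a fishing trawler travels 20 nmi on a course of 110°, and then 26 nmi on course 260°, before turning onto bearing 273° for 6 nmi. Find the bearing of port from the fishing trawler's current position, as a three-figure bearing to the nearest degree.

Leg 1 (110°, 20 nmi): east 20 sin 110° = 18.79, north 20 cos 110° = -6.84
Leg 2 (260°, 26 nmi): east 26 sin 260° = -25.61, north 26 cos 260° = -4.51
Leg 3 (273°, 6 nmi): east 6 sin 273° = -5.99, north 6 cos 273° = 0.31
Net displacement: -12.80 east, -11.04 north. Direction back to start is (12.80, 11.04): bearing = atan2(12.80, 11.04) mod 360° = 49.23° ≈ 049°.

049°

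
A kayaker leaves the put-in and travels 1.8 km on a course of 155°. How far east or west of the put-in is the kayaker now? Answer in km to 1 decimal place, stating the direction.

0.8 km east

Leg 1 (155°, 1.8 km): east 1.8 sin 155° = 0.76, north 1.8 cos 155° = -1.63
Net east component: 0.76 km.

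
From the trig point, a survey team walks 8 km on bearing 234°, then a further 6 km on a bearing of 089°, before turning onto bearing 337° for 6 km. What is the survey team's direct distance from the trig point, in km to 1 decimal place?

Leg 1 (234°, 8 km): east 8 sin 234° = -6.47, north 8 cos 234° = -4.70
Leg 2 (089°, 6 km): east 6 sin 89° = 6.00, north 6 cos 89° = 0.10
Leg 3 (337°, 6 km): east 6 sin 337° = -2.34, north 6 cos 337° = 5.52
Net: -2.82 east, 0.93 north. Distance = √((-2.82)² + (0.93)²) = 2.966 km.

3.0 km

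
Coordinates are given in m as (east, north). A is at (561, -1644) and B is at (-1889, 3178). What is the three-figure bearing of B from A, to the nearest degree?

Δeast = -1889 − 561 = -2450.00; Δnorth = 3178 − -1644 = 4822.00.
Bearing = atan2(Δeast, Δnorth) mod 360° = 333.07° ≈ 333°.

333°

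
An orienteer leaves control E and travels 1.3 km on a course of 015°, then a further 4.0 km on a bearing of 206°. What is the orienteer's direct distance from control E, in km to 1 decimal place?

2.7 km

Leg 1 (015°, 1.3 km): east 1.3 sin 15° = 0.34, north 1.3 cos 15° = 1.26
Leg 2 (206°, 4.0 km): east 4.0 sin 206° = -1.75, north 4.0 cos 206° = -3.60
Net: -1.42 east, -2.34 north. Distance = √((-1.42)² + (-2.34)²) = 2.735 km.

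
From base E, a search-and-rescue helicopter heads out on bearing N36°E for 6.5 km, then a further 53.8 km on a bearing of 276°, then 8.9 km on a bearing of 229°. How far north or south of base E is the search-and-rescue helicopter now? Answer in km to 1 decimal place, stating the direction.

5.0 km north

Leg 1 (N36°E, 6.5 km): east 6.5 sin 36° = 3.82, north 6.5 cos 36° = 5.26
Leg 2 (276°, 53.8 km): east 53.8 sin 276° = -53.51, north 53.8 cos 276° = 5.62
Leg 3 (229°, 8.9 km): east 8.9 sin 229° = -6.72, north 8.9 cos 229° = -5.84
Net north component: 5.04 km.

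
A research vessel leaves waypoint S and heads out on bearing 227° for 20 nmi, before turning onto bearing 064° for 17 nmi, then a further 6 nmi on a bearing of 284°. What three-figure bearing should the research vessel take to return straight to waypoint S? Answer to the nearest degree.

048°

Leg 1 (227°, 20 nmi): east 20 sin 227° = -14.63, north 20 cos 227° = -13.64
Leg 2 (064°, 17 nmi): east 17 sin 64° = 15.28, north 17 cos 64° = 7.45
Leg 3 (284°, 6 nmi): east 6 sin 284° = -5.82, north 6 cos 284° = 1.45
Net displacement: -5.17 east, -4.74 north. Direction back to start is (5.17, 4.74): bearing = atan2(5.17, 4.74) mod 360° = 47.50° ≈ 048°.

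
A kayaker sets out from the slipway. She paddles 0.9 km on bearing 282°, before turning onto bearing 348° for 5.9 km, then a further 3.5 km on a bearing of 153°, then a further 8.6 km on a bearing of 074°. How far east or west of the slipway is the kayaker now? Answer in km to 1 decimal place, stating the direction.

Leg 1 (282°, 0.9 km): east 0.9 sin 282° = -0.88, north 0.9 cos 282° = 0.19
Leg 2 (348°, 5.9 km): east 5.9 sin 348° = -1.23, north 5.9 cos 348° = 5.77
Leg 3 (153°, 3.5 km): east 3.5 sin 153° = 1.59, north 3.5 cos 153° = -3.12
Leg 4 (074°, 8.6 km): east 8.6 sin 74° = 8.27, north 8.6 cos 74° = 2.37
Net east component: 7.75 km.

7.7 km east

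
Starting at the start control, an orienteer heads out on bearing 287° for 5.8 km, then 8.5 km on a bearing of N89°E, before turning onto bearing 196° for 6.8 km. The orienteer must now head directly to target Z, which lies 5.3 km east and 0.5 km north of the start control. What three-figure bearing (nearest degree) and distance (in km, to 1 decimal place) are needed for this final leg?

Leg 1 (287°, 5.8 km): east 5.8 sin 287° = -5.55, north 5.8 cos 287° = 1.70
Leg 2 (N89°E, 8.5 km): east 8.5 sin 89° = 8.50, north 8.5 cos 89° = 0.15
Leg 3 (196°, 6.8 km): east 6.8 sin 196° = -1.87, north 6.8 cos 196° = -6.54
Current position: (1.08, -4.69). Target: (5.3, 0.5). Remaining: Δeast = 4.22, Δnorth = 5.19.
Bearing = atan2(4.22, 5.19) mod 360° = 39.12°; distance = √((4.22)² + (5.19)²) = 6.692 km.

039°, 6.7 km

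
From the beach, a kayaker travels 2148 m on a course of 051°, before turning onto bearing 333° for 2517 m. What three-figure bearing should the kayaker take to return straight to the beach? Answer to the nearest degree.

Leg 1 (051°, 2148 m): east 2148 sin 51° = 1669.31, north 2148 cos 51° = 1351.78
Leg 2 (333°, 2517 m): east 2517 sin 333° = -1142.69, north 2517 cos 333° = 2242.66
Net displacement: 526.62 east, 3594.44 north. Direction back to start is (-526.62, -3594.44): bearing = atan2(-526.62, -3594.44) mod 360° = 188.34° ≈ 188°.

188°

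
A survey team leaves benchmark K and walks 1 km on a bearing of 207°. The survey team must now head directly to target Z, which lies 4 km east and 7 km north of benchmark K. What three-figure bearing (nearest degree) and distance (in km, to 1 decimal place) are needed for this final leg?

Leg 1 (207°, 1 km): east 1 sin 207° = -0.45, north 1 cos 207° = -0.89
Current position: (-0.45, -0.89). Target: (4, 7). Remaining: Δeast = 4.45, Δnorth = 7.89.
Bearing = atan2(4.45, 7.89) mod 360° = 29.44°; distance = √((4.45)² + (7.89)²) = 9.061 km.

029°, 9.1 km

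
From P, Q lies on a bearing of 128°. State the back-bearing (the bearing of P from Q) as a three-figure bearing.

308°

Back-bearing = 128° + 180° = 308°.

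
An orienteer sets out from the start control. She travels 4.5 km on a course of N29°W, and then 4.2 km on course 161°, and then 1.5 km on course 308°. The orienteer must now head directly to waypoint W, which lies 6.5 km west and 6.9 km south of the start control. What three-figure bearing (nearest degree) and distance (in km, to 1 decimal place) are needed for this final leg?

Leg 1 (N29°W, 4.5 km): east 4.5 sin 331° = -2.18, north 4.5 cos 331° = 3.94
Leg 2 (161°, 4.2 km): east 4.2 sin 161° = 1.37, north 4.2 cos 161° = -3.97
Leg 3 (308°, 1.5 km): east 1.5 sin 308° = -1.18, north 1.5 cos 308° = 0.92
Current position: (-2.00, 0.89). Target: (-6.5, -6.9). Remaining: Δeast = -4.50, Δnorth = -7.79.
Bearing = atan2(-4.50, -7.79) mod 360° = 210.04°; distance = √((-4.50)² + (-7.79)²) = 8.997 km.

210°, 9.0 km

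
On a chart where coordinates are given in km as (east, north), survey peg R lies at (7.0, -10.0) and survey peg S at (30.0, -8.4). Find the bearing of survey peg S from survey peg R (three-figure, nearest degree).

Δeast = 30.0 − 7.0 = 23.00; Δnorth = -8.4 − -10.0 = 1.60.
Bearing = atan2(Δeast, Δnorth) mod 360° = 86.02° ≈ 086°.

086°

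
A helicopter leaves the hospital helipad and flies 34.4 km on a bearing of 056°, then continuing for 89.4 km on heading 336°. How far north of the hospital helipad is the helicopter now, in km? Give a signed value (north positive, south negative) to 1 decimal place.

100.9 km

Leg 1 (056°, 34.4 km): east 34.4 sin 56° = 28.52, north 34.4 cos 56° = 19.24
Leg 2 (336°, 89.4 km): east 89.4 sin 336° = -36.36, north 89.4 cos 336° = 81.67
Net north component: 100.91 km.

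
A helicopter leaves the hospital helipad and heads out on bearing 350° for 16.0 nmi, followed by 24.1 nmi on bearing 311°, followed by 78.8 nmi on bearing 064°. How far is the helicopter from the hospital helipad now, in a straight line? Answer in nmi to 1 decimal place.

82.8 nmi

Leg 1 (350°, 16.0 nmi): east 16.0 sin 350° = -2.78, north 16.0 cos 350° = 15.76
Leg 2 (311°, 24.1 nmi): east 24.1 sin 311° = -18.19, north 24.1 cos 311° = 15.81
Leg 3 (064°, 78.8 nmi): east 78.8 sin 64° = 70.82, north 78.8 cos 64° = 34.54
Net: 49.86 east, 66.11 north. Distance = √((49.86)² + (66.11)²) = 82.804 nmi.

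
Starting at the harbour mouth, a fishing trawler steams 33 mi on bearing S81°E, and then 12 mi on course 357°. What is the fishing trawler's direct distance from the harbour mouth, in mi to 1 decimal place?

Leg 1 (S81°E, 33 mi): east 33 sin 99° = 32.59, north 33 cos 99° = -5.16
Leg 2 (357°, 12 mi): east 12 sin 357° = -0.63, north 12 cos 357° = 11.98
Net: 31.97 east, 6.82 north. Distance = √((31.97)² + (6.82)²) = 32.685 mi.

32.7 mi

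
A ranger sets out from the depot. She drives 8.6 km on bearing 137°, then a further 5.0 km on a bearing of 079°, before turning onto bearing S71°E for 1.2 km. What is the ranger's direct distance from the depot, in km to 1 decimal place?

Leg 1 (137°, 8.6 km): east 8.6 sin 137° = 5.87, north 8.6 cos 137° = -6.29
Leg 2 (079°, 5.0 km): east 5.0 sin 79° = 4.91, north 5.0 cos 79° = 0.95
Leg 3 (S71°E, 1.2 km): east 1.2 sin 109° = 1.13, north 1.2 cos 109° = -0.39
Net: 11.91 east, -5.73 north. Distance = √((11.91)² + (-5.73)²) = 13.213 km.

13.2 km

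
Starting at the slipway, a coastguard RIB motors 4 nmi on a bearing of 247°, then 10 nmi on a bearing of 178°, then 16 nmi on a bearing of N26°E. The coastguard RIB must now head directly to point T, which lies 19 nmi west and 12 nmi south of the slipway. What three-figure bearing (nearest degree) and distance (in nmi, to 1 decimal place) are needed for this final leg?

Leg 1 (247°, 4 nmi): east 4 sin 247° = -3.68, north 4 cos 247° = -1.56
Leg 2 (178°, 10 nmi): east 10 sin 178° = 0.35, north 10 cos 178° = -9.99
Leg 3 (N26°E, 16 nmi): east 16 sin 26° = 7.01, north 16 cos 26° = 14.38
Current position: (3.68, 2.82). Target: (-19, -12). Remaining: Δeast = -22.68, Δnorth = -14.82.
Bearing = atan2(-22.68, -14.82) mod 360° = 236.83°; distance = √((-22.68)² + (-14.82)²) = 27.096 nmi.

237°, 27.1 nmi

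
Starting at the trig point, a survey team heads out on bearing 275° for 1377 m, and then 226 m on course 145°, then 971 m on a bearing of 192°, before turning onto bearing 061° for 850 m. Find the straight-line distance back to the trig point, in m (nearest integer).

Leg 1 (275°, 1377 m): east 1377 sin 275° = -1371.76, north 1377 cos 275° = 120.01
Leg 2 (145°, 226 m): east 226 sin 145° = 129.63, north 226 cos 145° = -185.13
Leg 3 (192°, 971 m): east 971 sin 192° = -201.88, north 971 cos 192° = -949.78
Leg 4 (061°, 850 m): east 850 sin 61° = 743.43, north 850 cos 61° = 412.09
Net: -700.59 east, -602.81 north. Distance = √((-700.59)² + (-602.81)²) = 924.229 m.

924 m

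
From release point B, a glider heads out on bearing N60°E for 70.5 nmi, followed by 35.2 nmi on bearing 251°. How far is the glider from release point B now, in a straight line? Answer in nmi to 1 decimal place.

Leg 1 (N60°E, 70.5 nmi): east 70.5 sin 60° = 61.05, north 70.5 cos 60° = 35.25
Leg 2 (251°, 35.2 nmi): east 35.2 sin 251° = -33.28, north 35.2 cos 251° = -11.46
Net: 27.77 east, 23.79 north. Distance = √((27.77)² + (23.79)²) = 36.569 nmi.

36.6 nmi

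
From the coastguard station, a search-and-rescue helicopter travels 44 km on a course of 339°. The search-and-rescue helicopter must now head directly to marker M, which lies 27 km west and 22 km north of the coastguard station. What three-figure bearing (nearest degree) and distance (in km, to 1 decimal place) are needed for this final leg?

Leg 1 (339°, 44 km): east 44 sin 339° = -15.77, north 44 cos 339° = 41.08
Current position: (-15.77, 41.08). Target: (-27, 22). Remaining: Δeast = -11.23, Δnorth = -19.08.
Bearing = atan2(-11.23, -19.08) mod 360° = 210.49°; distance = √((-11.23)² + (-19.08)²) = 22.138 km.

210°, 22.1 km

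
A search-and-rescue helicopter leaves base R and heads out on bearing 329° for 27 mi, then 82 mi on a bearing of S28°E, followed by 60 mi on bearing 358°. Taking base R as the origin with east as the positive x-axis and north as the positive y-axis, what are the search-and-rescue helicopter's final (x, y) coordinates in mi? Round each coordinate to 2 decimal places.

Leg 1 (329°, 27 mi): east 27 sin 329° = -13.91, north 27 cos 329° = 23.14
Leg 2 (S28°E, 82 mi): east 82 sin 152° = 38.50, north 82 cos 152° = -72.40
Leg 3 (358°, 60 mi): east 60 sin 358° = -2.09, north 60 cos 358° = 59.96
Summing: 22.50 mi east, 10.71 mi north → (22.50, 10.71).

(22.50, 10.71)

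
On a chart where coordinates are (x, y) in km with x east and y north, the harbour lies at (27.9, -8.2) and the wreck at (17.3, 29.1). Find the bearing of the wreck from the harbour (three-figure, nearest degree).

344°

Δeast = 17.3 − 27.9 = -10.60; Δnorth = 29.1 − -8.2 = 37.30.
Bearing = atan2(Δeast, Δnorth) mod 360° = 344.14° ≈ 344°.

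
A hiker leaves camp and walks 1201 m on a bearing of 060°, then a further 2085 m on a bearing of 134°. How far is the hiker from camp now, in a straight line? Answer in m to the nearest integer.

Leg 1 (060°, 1201 m): east 1201 sin 60° = 1040.10, north 1201 cos 60° = 600.50
Leg 2 (134°, 2085 m): east 2085 sin 134° = 1499.82, north 2085 cos 134° = -1448.36
Net: 2539.92 east, -847.86 north. Distance = √((2539.92)² + (-847.86)²) = 2677.698 m.

2678 m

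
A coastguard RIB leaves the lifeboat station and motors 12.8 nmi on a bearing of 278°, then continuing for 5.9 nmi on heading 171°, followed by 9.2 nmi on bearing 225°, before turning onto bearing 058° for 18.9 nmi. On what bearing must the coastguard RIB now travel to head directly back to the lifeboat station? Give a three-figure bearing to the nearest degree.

Leg 1 (278°, 12.8 nmi): east 12.8 sin 278° = -12.68, north 12.8 cos 278° = 1.78
Leg 2 (171°, 5.9 nmi): east 5.9 sin 171° = 0.92, north 5.9 cos 171° = -5.83
Leg 3 (225°, 9.2 nmi): east 9.2 sin 225° = -6.51, north 9.2 cos 225° = -6.51
Leg 4 (058°, 18.9 nmi): east 18.9 sin 58° = 16.03, north 18.9 cos 58° = 10.02
Net displacement: -2.23 east, -0.54 north. Direction back to start is (2.23, 0.54): bearing = atan2(2.23, 0.54) mod 360° = 76.49° ≈ 076°.

076°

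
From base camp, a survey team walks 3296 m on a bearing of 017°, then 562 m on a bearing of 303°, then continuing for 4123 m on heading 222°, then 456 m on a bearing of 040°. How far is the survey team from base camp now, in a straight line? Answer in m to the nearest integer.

Leg 1 (017°, 3296 m): east 3296 sin 17° = 963.66, north 3296 cos 17° = 3151.98
Leg 2 (303°, 562 m): east 562 sin 303° = -471.33, north 562 cos 303° = 306.09
Leg 3 (222°, 4123 m): east 4123 sin 222° = -2758.83, north 4123 cos 222° = -3063.99
Leg 4 (040°, 456 m): east 456 sin 40° = 293.11, north 456 cos 40° = 349.32
Net: -1973.39 east, 743.40 north. Distance = √((-1973.39)² + (743.40)²) = 2108.769 m.

2109 m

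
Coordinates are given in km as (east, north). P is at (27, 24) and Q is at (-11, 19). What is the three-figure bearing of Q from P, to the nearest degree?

Δeast = -11 − 27 = -38.00; Δnorth = 19 − 24 = -5.00.
Bearing = atan2(Δeast, Δnorth) mod 360° = 262.50° ≈ 263°.

263°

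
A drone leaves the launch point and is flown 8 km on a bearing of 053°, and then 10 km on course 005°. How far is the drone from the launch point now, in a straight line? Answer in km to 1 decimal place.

16.5 km

Leg 1 (053°, 8 km): east 8 sin 53° = 6.39, north 8 cos 53° = 4.81
Leg 2 (005°, 10 km): east 10 sin 5° = 0.87, north 10 cos 5° = 9.96
Net: 7.26 east, 14.78 north. Distance = √((7.26)² + (14.78)²) = 16.464 km.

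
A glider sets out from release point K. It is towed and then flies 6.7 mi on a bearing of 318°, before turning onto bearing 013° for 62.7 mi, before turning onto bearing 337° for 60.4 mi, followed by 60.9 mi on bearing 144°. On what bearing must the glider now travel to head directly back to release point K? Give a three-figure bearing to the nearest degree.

197°

Leg 1 (318°, 6.7 mi): east 6.7 sin 318° = -4.48, north 6.7 cos 318° = 4.98
Leg 2 (013°, 62.7 mi): east 62.7 sin 13° = 14.10, north 62.7 cos 13° = 61.09
Leg 3 (337°, 60.4 mi): east 60.4 sin 337° = -23.60, north 60.4 cos 337° = 55.60
Leg 4 (144°, 60.9 mi): east 60.9 sin 144° = 35.80, north 60.9 cos 144° = -49.27
Net displacement: 21.82 east, 72.40 north. Direction back to start is (-21.82, -72.40): bearing = atan2(-21.82, -72.40) mod 360° = 196.77° ≈ 197°.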